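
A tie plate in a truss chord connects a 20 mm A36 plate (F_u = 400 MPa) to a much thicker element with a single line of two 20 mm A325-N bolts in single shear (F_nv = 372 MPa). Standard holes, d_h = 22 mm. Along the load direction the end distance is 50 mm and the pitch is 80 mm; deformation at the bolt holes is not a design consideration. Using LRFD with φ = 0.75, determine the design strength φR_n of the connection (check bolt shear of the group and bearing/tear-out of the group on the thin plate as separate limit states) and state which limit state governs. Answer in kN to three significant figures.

Bolt shear: A_b = π·20²/4 = 314.2 mm²; R_n = 372 × 314.2 × 2 × 1 / 1000 = 233.7 kN → 0.75 × 233.7 = 175 kN.
Bearing (1.5 l_c t F_u ≤ 3.0 d t F_u): upper limit = 3.0·20·20·400 / 1000 = 480 kN.
  Edge l_c = 50 − 22/2 = 39 → r_n = 468 kN; interior l_c = 80 − 22 = 58 → r_n = 480 kN.
  R_n,bearing = 1·468 + 1·480 = 948 kN → 0.75 × 948 = 711 kN.
Bolt shear governs: 175 kN.

175 kN (bolt shear governs)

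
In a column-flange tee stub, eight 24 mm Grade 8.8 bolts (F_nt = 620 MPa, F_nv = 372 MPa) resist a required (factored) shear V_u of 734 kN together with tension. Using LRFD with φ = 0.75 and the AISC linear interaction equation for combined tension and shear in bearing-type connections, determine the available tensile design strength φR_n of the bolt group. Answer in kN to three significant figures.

964 kN

A_b = π·24²/4 = 452.4 mm²; f_rv = 734 × 1000 / (8 × 452.4) = 202.8 MPa.
F'_nt = 1.3 F_nt − (F_nt / φF_nv) f_rv = 1.3·620 − (620/(0.75·372))·202.8 = 355.3 MPa, capped at F_nt → F'_nt = 355.3 MPa.
R_n = F'_nt · A_b · n = 355.3 × 452.4 × 8 / 1000 = 1286 kN.
Design strength φR_n = 0.75 × 1286 = 964 kN.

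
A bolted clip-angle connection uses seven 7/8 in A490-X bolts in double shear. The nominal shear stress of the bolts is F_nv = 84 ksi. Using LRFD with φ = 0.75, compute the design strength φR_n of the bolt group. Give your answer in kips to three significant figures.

530 kips

A_b = π × 0.875² / 4 = 0.6013 in².
R_n = F_nv · A_b · n · n_s = 84 × 0.6013 × 7 × 2 = 707.2 kips.
Design strength φR_n = 0.75 × 707.2 = 530 kips.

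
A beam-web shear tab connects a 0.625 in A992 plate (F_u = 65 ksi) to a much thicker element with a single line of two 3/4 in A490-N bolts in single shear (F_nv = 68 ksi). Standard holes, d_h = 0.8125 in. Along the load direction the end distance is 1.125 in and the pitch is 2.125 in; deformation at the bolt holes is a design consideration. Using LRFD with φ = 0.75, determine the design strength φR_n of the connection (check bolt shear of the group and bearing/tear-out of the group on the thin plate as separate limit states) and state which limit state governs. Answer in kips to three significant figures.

Bolt shear: A_b = π·0.75²/4 = 0.4418 in²; R_n = 68 × 0.4418 × 2 × 1 = 60.08 kips → 0.75 × 60.08 = 45.1 kips.
Bearing (1.2 l_c t F_u ≤ 2.4 d t F_u): upper limit = 2.4·0.75·0.625·65 = 73.12 kips.
  Edge l_c = 1.125 − 0.8125/2 = 0.7188 → r_n = 35.04 kips; interior l_c = 2.125 − 0.8125 = 1.312 → r_n = 63.98 kips.
  R_n,bearing = 1·35.04 + 1·63.98 = 99.02 kips → 0.75 × 99.02 = 74.3 kips.
Bolt shear governs: 45.1 kips.

45.1 kips (bolt shear governs)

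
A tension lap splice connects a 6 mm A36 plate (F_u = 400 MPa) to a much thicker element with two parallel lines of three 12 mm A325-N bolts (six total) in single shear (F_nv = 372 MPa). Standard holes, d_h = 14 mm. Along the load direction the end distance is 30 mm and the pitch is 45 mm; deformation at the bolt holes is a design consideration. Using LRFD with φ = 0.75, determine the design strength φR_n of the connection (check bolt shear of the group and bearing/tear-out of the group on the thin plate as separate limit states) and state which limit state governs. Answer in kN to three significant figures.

189 kN (bolt shear governs)

Bolt shear: A_b = π·12²/4 = 113.1 mm²; R_n = 372 × 113.1 × 6 × 1 / 1000 = 252.4 kN → 0.75 × 252.4 = 189 kN.
Bearing (1.2 l_c t F_u ≤ 2.4 d t F_u): upper limit = 2.4·12·6·400 / 1000 = 69.12 kN.
  Edge l_c = 30 − 14/2 = 23 → r_n = 66.24 kN; interior l_c = 45 − 14 = 31 → r_n = 69.12 kN.
  R_n,bearing = 2·66.24 + 4·69.12 = 409 kN → 0.75 × 409 = 307 kN.
Bolt shear governs: 189 kN.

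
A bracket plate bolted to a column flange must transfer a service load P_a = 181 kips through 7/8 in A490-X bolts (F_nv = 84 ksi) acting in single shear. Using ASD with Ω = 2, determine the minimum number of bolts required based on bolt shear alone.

8 bolts

A_b = π·0.875²/4 = 0.6013 in².
Per-bolt allowable strength R_n/Ω = 84 × 0.6013 × 1 / 2 = 25.26 kips.
n ≥ 181 / 25.26 = 7.167 → use 8 bolts.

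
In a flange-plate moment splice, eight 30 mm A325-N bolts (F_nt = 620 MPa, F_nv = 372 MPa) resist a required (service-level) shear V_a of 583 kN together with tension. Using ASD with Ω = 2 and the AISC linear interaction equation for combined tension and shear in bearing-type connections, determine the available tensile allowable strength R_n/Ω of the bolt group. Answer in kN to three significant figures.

1310 kN

A_b = π·30²/4 = 706.9 mm²; f_rv = 583 × 1000 / (8 × 706.9) = 103.1 MPa.
F'_nt = 1.3 F_nt − (Ω F_nt / F_nv) f_rv = 1.3·620 − (2·620/372)·103.1 = 462.3 MPa, capped at F_nt → F'_nt = 462.3 MPa.
R_n = F'_nt · A_b · n = 462.3 × 706.9 × 8 / 1000 = 2614 kN.
Allowable strength R_n/Ω = 2614 / 2 = 1310 kN.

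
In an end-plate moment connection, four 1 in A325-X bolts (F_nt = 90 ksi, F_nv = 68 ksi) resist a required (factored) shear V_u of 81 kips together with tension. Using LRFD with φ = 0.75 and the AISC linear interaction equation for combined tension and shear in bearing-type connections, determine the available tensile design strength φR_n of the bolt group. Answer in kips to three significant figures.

168 kips

A_b = π·1²/4 = 0.7854 in²; f_rv = 81 / (4 × 0.7854) = 25.78 ksi.
F'_nt = 1.3 F_nt − (F_nt / φF_nv) f_rv = 1.3·90 − (90/(0.75·68))·25.78 = 71.5 ksi, capped at F_nt → F'_nt = 71.5 ksi.
R_n = F'_nt · A_b · n = 71.5 × 0.7854 × 4 = 224.6 kips.
Design strength φR_n = 0.75 × 224.6 = 168 kips.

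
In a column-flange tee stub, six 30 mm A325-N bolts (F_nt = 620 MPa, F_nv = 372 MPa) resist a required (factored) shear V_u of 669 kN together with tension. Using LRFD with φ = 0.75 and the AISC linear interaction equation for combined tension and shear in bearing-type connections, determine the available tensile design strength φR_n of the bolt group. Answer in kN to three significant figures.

A_b = π·30²/4 = 706.9 mm²; f_rv = 669 × 1000 / (6 × 706.9) = 157.7 MPa.
F'_nt = 1.3 F_nt − (F_nt / φF_nv) f_rv = 1.3·620 − (620/(0.75·372))·157.7 = 455.5 MPa, capped at F_nt → F'_nt = 455.5 MPa.
R_n = F'_nt · A_b · n = 455.5 × 706.9 × 6 / 1000 = 1932 kN.
Design strength φR_n = 0.75 × 1932 = 1450 kN.

1450 kN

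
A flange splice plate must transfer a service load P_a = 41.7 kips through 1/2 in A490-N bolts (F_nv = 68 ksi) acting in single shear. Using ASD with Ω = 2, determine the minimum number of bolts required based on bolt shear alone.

A_b = π·0.5²/4 = 0.1963 in².
Per-bolt allowable strength R_n/Ω = 68 × 0.1963 × 1 / 2 = 6.676 kips.
n ≥ 41.7 / 6.676 = 6.246 → use 7 bolts.

7 bolts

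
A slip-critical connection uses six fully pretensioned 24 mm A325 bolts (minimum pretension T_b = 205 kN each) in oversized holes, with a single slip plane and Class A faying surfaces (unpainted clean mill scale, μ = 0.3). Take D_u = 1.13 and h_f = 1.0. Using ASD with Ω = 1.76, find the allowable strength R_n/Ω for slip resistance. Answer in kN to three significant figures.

237 kN

R_n = μ · D_u · h_f · T_b · n_s · n_b = 0.3 × 1.13 × 1.0 × 205 × 1 × 6 = 417 kN.
Allowable strength R_n/Ω = 417 / 1.76 = 237 kN.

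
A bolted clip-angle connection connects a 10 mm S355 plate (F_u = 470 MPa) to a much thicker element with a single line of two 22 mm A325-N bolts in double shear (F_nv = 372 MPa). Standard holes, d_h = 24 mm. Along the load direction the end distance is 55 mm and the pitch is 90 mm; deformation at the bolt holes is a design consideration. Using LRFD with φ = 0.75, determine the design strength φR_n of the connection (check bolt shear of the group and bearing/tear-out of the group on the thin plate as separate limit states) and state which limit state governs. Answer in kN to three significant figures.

368 kN (bearing governs)

Bolt shear: A_b = π·22²/4 = 380.1 mm²; R_n = 372 × 380.1 × 2 × 2 / 1000 = 565.6 kN → 0.75 × 565.6 = 424 kN.
Bearing (1.2 l_c t F_u ≤ 2.4 d t F_u): upper limit = 2.4·22·10·470 / 1000 = 248.2 kN.
  Edge l_c = 55 − 24/2 = 43 → r_n = 242.5 kN; interior l_c = 90 − 24 = 66 → r_n = 248.2 kN.
  R_n,bearing = 1·242.5 + 1·248.2 = 490.7 kN → 0.75 × 490.7 = 368 kN.
Bearing governs: 368 kN.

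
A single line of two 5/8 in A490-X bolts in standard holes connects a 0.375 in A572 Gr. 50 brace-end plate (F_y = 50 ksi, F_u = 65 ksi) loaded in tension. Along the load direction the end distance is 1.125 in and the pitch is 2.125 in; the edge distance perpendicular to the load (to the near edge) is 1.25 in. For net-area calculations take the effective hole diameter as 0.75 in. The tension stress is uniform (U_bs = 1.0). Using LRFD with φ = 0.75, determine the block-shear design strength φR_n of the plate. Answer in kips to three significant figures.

39.3 kips

Shear plane L_v = 1.125 + 1·2.125 = 3.25 in; A_gv = 3.25 × 0.375 = 1.219 in².
A_nv = (3.25 − 1.5·0.75) × 0.375 = 0.7969 in².
A_nt = (1.25 − 0.5·0.75) × 0.375 = 0.3281 in².
0.6 F_u A_nv = 31.08 kips; 0.6 F_y A_gv = 36.56 kips → shear rupture governs the shear term.
R_n = 31.08 + 1.0 × 65 × 0.3281 = 52.41 kips.
Design strength φR_n = 0.75 × 52.41 = 39.3 kips.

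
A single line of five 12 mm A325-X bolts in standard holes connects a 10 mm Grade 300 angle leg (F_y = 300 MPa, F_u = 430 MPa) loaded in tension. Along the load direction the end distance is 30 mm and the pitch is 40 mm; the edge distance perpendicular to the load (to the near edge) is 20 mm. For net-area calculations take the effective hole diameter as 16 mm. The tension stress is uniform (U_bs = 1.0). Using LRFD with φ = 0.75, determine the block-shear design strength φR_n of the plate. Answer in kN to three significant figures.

Shear plane L_v = 30 + 4·40 = 190 mm; A_gv = 190 × 10 = 1900 mm².
A_nv = (190 − 4.5·16) × 10 = 1180 mm².
A_nt = (20 − 0.5·16) × 10 = 120 mm².
0.6 F_u A_nv = 304.4 kN; 0.6 F_y A_gv = 342 kN → shear rupture governs the shear term.
R_n = 304.4 + 1.0 × 430 × 120 / 1000 = 356 kN.
Design strength φR_n = 0.75 × 356 = 267 kN.

267 kN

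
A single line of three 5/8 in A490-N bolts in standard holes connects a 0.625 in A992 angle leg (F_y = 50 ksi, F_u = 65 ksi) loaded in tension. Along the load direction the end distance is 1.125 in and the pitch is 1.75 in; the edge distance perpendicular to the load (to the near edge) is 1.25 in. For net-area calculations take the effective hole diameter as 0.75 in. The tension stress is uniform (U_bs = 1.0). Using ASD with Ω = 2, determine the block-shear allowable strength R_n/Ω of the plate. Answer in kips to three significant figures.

51.3 kips

Shear plane L_v = 1.125 + 2·1.75 = 4.625 in; A_gv = 4.625 × 0.625 = 2.891 in².
A_nv = (4.625 − 2.5·0.75) × 0.625 = 1.719 in².
A_nt = (1.25 − 0.5·0.75) × 0.625 = 0.5469 in².
0.6 F_u A_nv = 67.03 kips; 0.6 F_y A_gv = 86.72 kips → shear rupture governs the shear term.
R_n = 67.03 + 1.0 × 65 × 0.5469 = 102.6 kips.
Allowable strength R_n/Ω = 102.6 / 2 = 51.3 kips.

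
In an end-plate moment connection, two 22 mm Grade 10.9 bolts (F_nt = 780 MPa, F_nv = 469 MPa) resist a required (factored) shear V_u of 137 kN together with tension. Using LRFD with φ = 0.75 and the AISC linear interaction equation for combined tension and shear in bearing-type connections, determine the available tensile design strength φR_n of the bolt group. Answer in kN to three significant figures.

A_b = π·22²/4 = 380.1 mm²; f_rv = 137 × 1000 / (2 × 380.1) = 180.2 MPa.
F'_nt = 1.3 F_nt − (F_nt / φF_nv) f_rv = 1.3·780 − (780/(0.75·469))·180.2 = 614.4 MPa, capped at F_nt → F'_nt = 614.4 MPa.
R_n = F'_nt · A_b · n = 614.4 × 380.1 × 2 / 1000 = 467.1 kN.
Design strength φR_n = 0.75 × 467.1 = 350 kN.

350 kN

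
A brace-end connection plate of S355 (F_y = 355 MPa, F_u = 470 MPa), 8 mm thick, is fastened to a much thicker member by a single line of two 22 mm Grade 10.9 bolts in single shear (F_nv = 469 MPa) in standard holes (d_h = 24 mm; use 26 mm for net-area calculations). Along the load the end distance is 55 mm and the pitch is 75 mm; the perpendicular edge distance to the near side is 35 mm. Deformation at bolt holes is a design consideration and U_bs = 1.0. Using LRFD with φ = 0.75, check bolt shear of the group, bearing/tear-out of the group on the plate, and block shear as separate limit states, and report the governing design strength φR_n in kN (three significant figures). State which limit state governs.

216 kN (block shear governs)

Bolt shear: A_b = π·22²/4 = 380.1 mm²; R_n = 469 × 380.1 × 2 × 1 / 1000 = 356.6 kN → 0.75 × 356.6 = 267 kN.
Bearing: edge l_c = 43, r_n = 194 kN; interior l_c = 51, r_n = 198.5 kN; R_n = 194 + 1·198.5 = 392.5 kN → 294 kN.
Block shear: A_gv = 1040, A_nv = 728, A_nt = 176 mm²; R_n = min(0.6F_uA_nv, 0.6F_yA_gv) + U_bs·F_u·A_nt = 288 kN → 216 kN.
Block shear governs: 216 kN.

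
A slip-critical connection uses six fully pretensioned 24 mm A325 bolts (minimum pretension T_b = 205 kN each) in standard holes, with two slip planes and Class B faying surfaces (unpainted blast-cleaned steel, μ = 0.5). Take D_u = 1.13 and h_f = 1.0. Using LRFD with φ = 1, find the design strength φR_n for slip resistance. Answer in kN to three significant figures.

R_n = μ · D_u · h_f · T_b · n_s · n_b = 0.5 × 1.13 × 1.0 × 205 × 2 × 6 = 1390 kN.
Design strength φR_n = 1 × 1390 = 1390 kN.

1390 kN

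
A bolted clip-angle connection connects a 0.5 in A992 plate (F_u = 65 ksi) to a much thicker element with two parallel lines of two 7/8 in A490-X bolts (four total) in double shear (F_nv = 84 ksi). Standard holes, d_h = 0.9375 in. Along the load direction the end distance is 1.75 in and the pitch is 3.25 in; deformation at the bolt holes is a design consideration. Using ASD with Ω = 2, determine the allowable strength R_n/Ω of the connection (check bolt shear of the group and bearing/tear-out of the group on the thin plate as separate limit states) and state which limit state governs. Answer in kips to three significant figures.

Bolt shear: A_b = π·0.875²/4 = 0.6013 in²; R_n = 84 × 0.6013 × 4 × 2 = 404.1 kips → 404.1 / 2 = 202 kips.
Bearing (1.2 l_c t F_u ≤ 2.4 d t F_u): upper limit = 2.4·0.875·0.5·65 = 68.25 kips.
  Edge l_c = 1.75 − 0.9375/2 = 1.281 → r_n = 49.97 kips; interior l_c = 3.25 − 0.9375 = 2.312 → r_n = 68.25 kips.
  R_n,bearing = 2·49.97 + 2·68.25 = 236.4 kips → 236.4 / 2 = 118 kips.
Bearing governs: 118 kips.

118 kips (bearing governs)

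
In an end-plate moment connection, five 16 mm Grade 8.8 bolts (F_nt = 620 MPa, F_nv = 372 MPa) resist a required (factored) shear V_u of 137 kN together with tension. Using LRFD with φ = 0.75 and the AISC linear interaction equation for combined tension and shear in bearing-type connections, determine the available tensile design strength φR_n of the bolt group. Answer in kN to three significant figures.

379 kN

A_b = π·16²/4 = 201.1 mm²; f_rv = 137 × 1000 / (5 × 201.1) = 136.3 MPa.
F'_nt = 1.3 F_nt − (F_nt / φF_nv) f_rv = 1.3·620 − (620/(0.75·372))·136.3 = 503.2 MPa, capped at F_nt → F'_nt = 503.2 MPa.
R_n = F'_nt · A_b · n = 503.2 × 201.1 × 5 / 1000 = 505.8 kN.
Design strength φR_n = 0.75 × 505.8 = 379 kN.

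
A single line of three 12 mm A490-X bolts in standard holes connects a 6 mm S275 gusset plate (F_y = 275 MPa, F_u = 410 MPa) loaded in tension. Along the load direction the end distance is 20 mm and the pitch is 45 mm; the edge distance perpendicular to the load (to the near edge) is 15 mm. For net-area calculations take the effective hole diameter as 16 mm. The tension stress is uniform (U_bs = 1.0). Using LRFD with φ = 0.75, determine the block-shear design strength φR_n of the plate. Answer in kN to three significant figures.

Shear plane L_v = 20 + 2·45 = 110 mm; A_gv = 110 × 6 = 660 mm².
A_nv = (110 − 2.5·16) × 6 = 420 mm².
A_nt = (15 − 0.5·16) × 6 = 42 mm².
0.6 F_u A_nv = 103.3 kN; 0.6 F_y A_gv = 108.9 kN → shear rupture governs the shear term.
R_n = 103.3 + 1.0 × 410 × 42 / 1000 = 120.5 kN.
Design strength φR_n = 0.75 × 120.5 = 90.4 kN.

90.4 kN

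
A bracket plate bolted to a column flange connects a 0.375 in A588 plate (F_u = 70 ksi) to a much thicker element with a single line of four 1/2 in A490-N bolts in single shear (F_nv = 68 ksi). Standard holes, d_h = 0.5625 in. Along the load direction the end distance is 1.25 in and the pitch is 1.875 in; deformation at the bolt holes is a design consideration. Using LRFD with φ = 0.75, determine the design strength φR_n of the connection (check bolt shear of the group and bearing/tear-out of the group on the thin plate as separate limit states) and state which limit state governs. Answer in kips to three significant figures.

40.1 kips (bolt shear governs)

Bolt shear: A_b = π·0.5²/4 = 0.1963 in²; R_n = 68 × 0.1963 × 4 × 1 = 53.41 kips → 0.75 × 53.41 = 40.1 kips.
Bearing (1.2 l_c t F_u ≤ 2.4 d t F_u): upper limit = 2.4·0.5·0.375·70 = 31.5 kips.
  Edge l_c = 1.25 − 0.5625/2 = 0.9688 → r_n = 30.52 kips; interior l_c = 1.875 − 0.5625 = 1.312 → r_n = 31.5 kips.
  R_n,bearing = 1·30.52 + 3·31.5 = 125 kips → 0.75 × 125 = 93.8 kips.
Bolt shear governs: 40.1 kips.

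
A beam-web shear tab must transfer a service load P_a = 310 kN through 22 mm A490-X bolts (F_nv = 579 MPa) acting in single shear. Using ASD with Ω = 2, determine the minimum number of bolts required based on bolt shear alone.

A_b = π·22²/4 = 380.1 mm².
Per-bolt allowable strength R_n/Ω = 579 × 380.1 × 1 / 1000 / 2 = 110 kN.
n ≥ 310 / 110 = 2.817 → use 3 bolts.

3 bolts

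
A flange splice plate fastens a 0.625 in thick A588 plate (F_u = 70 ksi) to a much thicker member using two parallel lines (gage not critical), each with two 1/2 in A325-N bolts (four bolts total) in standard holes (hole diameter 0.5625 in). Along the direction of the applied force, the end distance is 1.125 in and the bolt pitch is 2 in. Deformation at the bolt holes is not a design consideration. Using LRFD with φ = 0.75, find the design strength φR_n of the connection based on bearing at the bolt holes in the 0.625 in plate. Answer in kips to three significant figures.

181 kips

Per bolt r_n = 1.5 l_c t F_u ≤ 3.0 d t F_u; upper limit = 3.0 × 0.5 × 0.625 × 70 = 65.62 kips.
Edge bolt: l_c = 1.125 − 0.5625/2 = 0.8438 in → 1.5 × 0.8438 × 0.625 × 70 = 55.37 → r_n = 55.37 kips.
Interior bolts: l_c = 2 − 0.5625 = 1.438 in → 1.5 × 1.438 × 0.625 × 70 = 94.34 → r_n = 65.62 kips.
R_n = 2 × 55.37 + 2 × 65.62 = 242 kips.
Design strength φR_n = 0.75 × 242 = 181 kips.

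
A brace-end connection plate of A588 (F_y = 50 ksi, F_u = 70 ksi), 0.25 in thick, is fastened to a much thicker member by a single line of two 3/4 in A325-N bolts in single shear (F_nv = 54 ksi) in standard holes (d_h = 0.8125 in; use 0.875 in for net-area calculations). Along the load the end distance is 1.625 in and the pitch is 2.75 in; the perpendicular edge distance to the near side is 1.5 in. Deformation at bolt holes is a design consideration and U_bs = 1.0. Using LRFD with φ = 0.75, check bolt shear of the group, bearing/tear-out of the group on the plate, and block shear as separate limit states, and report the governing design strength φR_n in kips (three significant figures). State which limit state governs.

35.8 kips (bolt shear governs)

Bolt shear: A_b = π·0.75²/4 = 0.4418 in²; R_n = 54 × 0.4418 × 2 × 1 = 47.71 kips → 0.75 × 47.71 = 35.8 kips.
Bearing: edge l_c = 1.219, r_n = 25.59 kips; interior l_c = 1.938, r_n = 31.5 kips; R_n = 25.59 + 1·31.5 = 57.09 kips → 42.8 kips.
Block shear: A_gv = 1.094, A_nv = 0.7656, A_nt = 0.2656 in²; R_n = min(0.6F_uA_nv, 0.6F_yA_gv) + U_bs·F_u·A_nt = 50.75 kips → 38.1 kips.
Bolt shear governs: 35.8 kips.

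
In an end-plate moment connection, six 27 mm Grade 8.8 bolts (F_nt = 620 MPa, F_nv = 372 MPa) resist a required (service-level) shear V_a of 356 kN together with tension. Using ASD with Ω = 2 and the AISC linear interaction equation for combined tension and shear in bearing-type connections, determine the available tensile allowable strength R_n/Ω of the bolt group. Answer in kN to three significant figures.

791 kN

A_b = π·27²/4 = 572.6 mm²; f_rv = 356 × 1000 / (6 × 572.6) = 103.6 MPa.
F'_nt = 1.3 F_nt − (Ω F_nt / F_nv) f_rv = 1.3·620 − (2·620/372)·103.6 = 460.6 MPa, capped at F_nt → F'_nt = 460.6 MPa.
R_n = F'_nt · A_b · n = 460.6 × 572.6 × 6 / 1000 = 1582 kN.
Allowable strength R_n/Ω = 1582 / 2 = 791 kN.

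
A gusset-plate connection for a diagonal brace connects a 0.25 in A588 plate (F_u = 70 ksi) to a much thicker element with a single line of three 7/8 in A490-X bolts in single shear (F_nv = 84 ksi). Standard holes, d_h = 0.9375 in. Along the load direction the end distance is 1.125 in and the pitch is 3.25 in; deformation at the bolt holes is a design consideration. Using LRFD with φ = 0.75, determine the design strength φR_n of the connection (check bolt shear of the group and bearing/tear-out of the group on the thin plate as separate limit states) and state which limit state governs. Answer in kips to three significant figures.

65.5 kips (bearing governs)

Bolt shear: A_b = π·0.875²/4 = 0.6013 in²; R_n = 84 × 0.6013 × 3 × 1 = 151.5 kips → 0.75 × 151.5 = 114 kips.
Bearing (1.2 l_c t F_u ≤ 2.4 d t F_u): upper limit = 2.4·0.875·0.25·70 = 36.75 kips.
  Edge l_c = 1.125 − 0.9375/2 = 0.6562 → r_n = 13.78 kips; interior l_c = 3.25 − 0.9375 = 2.312 → r_n = 36.75 kips.
  R_n,bearing = 1·13.78 + 2·36.75 = 87.28 kips → 0.75 × 87.28 = 65.5 kips.
Bearing governs: 65.5 kips.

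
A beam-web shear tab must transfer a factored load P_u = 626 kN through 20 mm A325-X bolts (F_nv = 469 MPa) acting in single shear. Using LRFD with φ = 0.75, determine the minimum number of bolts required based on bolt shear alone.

A_b = π·20²/4 = 314.2 mm².
Per-bolt design strength φR_n = 0.75 × 469 × 314.2 × 1 / 1000 = 110.5 kN.
n ≥ 626 / 110.5 = 5.665 → use 6 bolts.

6 bolts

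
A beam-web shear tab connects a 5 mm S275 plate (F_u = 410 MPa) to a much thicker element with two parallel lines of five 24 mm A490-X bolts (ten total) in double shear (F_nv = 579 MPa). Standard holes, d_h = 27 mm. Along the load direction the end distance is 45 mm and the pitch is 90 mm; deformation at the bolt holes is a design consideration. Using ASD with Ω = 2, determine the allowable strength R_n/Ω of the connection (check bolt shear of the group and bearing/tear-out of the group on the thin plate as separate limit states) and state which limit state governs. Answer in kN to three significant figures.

550 kN (bearing governs)

Bolt shear: A_b = π·24²/4 = 452.4 mm²; R_n = 579 × 452.4 × 10 × 2 / 1000 = 5239 kN → 5239 / 2 = 2620 kN.
Bearing (1.2 l_c t F_u ≤ 2.4 d t F_u): upper limit = 2.4·24·5·410 / 1000 = 118.1 kN.
  Edge l_c = 45 − 27/2 = 31.5 → r_n = 77.49 kN; interior l_c = 90 − 27 = 63 → r_n = 118.1 kN.
  R_n,bearing = 2·77.49 + 8·118.1 = 1100 kN → 1100 / 2 = 550 kN.
Bearing governs: 550 kN.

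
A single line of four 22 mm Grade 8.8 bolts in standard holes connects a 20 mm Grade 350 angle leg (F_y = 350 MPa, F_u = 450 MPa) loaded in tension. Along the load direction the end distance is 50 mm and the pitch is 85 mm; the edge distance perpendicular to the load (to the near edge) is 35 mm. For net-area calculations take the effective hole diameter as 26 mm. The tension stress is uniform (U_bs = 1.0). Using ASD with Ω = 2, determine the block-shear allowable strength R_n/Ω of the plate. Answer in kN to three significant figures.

677 kN

Shear plane L_v = 50 + 3·85 = 305 mm; A_gv = 305 × 20 = 6100 mm².
A_nv = (305 − 3.5·26) × 20 = 4280 mm².
A_nt = (35 − 0.5·26) × 20 = 440 mm².
0.6 F_u A_nv = 1156 kN; 0.6 F_y A_gv = 1281 kN → shear rupture governs the shear term.
R_n = 1156 + 1.0 × 450 × 440 / 1000 = 1354 kN.
Allowable strength R_n/Ω = 1354 / 2 = 677 kN.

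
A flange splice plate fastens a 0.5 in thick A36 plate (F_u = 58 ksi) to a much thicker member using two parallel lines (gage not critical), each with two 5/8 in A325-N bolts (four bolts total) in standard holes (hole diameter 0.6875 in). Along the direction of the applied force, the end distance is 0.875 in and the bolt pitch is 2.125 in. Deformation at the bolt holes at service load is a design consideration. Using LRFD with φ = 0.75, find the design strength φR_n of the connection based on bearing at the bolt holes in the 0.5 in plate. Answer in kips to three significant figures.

93 kips

Per bolt r_n = 1.2 l_c t F_u ≤ 2.4 d t F_u; upper limit = 2.4 × 0.625 × 0.5 × 58 = 43.5 kips.
Edge bolt: l_c = 0.875 − 0.6875/2 = 0.5312 in → 1.2 × 0.5312 × 0.5 × 58 = 18.49 → r_n = 18.49 kips.
Interior bolts: l_c = 2.125 − 0.6875 = 1.438 in → 1.2 × 1.438 × 0.5 × 58 = 50.02 → r_n = 43.5 kips.
R_n = 2 × 18.49 + 2 × 43.5 = 124 kips.
Design strength φR_n = 0.75 × 124 = 93 kips.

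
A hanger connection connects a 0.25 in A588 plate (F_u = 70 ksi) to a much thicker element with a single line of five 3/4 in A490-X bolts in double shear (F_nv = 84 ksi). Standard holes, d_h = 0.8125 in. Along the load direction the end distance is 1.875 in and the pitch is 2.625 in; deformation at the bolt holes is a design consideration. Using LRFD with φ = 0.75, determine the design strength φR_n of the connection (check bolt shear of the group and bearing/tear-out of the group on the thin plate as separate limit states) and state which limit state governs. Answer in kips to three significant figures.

118 kips (bearing governs)

Bolt shear: A_b = π·0.75²/4 = 0.4418 in²; R_n = 84 × 0.4418 × 5 × 2 = 371.1 kips → 0.75 × 371.1 = 278 kips.
Bearing (1.2 l_c t F_u ≤ 2.4 d t F_u): upper limit = 2.4·0.75·0.25·70 = 31.5 kips.
  Edge l_c = 1.875 − 0.8125/2 = 1.469 → r_n = 30.84 kips; interior l_c = 2.625 − 0.8125 = 1.812 → r_n = 31.5 kips.
  R_n,bearing = 1·30.84 + 4·31.5 = 156.8 kips → 0.75 × 156.8 = 118 kips.
Bearing governs: 118 kips.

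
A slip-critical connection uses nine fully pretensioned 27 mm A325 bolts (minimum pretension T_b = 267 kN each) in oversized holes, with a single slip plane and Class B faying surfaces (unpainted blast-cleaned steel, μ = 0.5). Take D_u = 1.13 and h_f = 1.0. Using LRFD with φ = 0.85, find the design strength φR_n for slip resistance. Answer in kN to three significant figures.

R_n = μ · D_u · h_f · T_b · n_s · n_b = 0.5 × 1.13 × 1.0 × 267 × 1 × 9 = 1358 kN.
Design strength φR_n = 0.85 × 1358 = 1150 kN.

1150 kN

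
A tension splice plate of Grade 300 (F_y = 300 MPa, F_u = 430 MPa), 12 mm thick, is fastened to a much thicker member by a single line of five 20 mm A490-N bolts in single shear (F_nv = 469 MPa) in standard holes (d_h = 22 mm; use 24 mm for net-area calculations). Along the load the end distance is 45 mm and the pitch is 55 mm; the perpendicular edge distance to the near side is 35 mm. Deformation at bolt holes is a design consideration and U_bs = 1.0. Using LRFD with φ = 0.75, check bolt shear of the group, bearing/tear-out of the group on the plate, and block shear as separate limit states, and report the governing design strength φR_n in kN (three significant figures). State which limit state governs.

454 kN (block shear governs)

Bolt shear: A_b = π·20²/4 = 314.2 mm²; R_n = 469 × 314.2 × 5 × 1 / 1000 = 736.7 kN → 0.75 × 736.7 = 553 kN.
Bearing: edge l_c = 34, r_n = 210.5 kN; interior l_c = 33, r_n = 204.3 kN; R_n = 210.5 + 4·204.3 = 1028 kN → 771 kN.
Block shear: A_gv = 3180, A_nv = 1884, A_nt = 276 mm²; R_n = min(0.6F_uA_nv, 0.6F_yA_gv) + U_bs·F_u·A_nt = 604.8 kN → 454 kN.
Block shear governs: 454 kN.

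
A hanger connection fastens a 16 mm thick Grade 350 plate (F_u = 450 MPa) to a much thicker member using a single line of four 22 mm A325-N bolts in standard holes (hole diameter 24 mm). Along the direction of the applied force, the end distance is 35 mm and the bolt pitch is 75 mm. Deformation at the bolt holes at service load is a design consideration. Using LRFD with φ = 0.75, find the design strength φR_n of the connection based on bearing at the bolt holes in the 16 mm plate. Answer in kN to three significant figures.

Per bolt r_n = 1.2 l_c t F_u ≤ 2.4 d t F_u; upper limit = 2.4 × 22 × 16 × 450 / 1000 = 380.2 kN.
Edge bolt: l_c = 35 − 24/2 = 23 mm → 1.2 × 23 × 16 × 450 / 1000 = 198.7 → r_n = 198.7 kN.
Interior bolts: l_c = 75 − 24 = 51 mm → 1.2 × 51 × 16 × 450 / 1000 = 440.6 → r_n = 380.2 kN.
R_n = 1 × 198.7 + 3 × 380.2 = 1339 kN.
Design strength φR_n = 0.75 × 1339 = 1000 kN.

1000 kN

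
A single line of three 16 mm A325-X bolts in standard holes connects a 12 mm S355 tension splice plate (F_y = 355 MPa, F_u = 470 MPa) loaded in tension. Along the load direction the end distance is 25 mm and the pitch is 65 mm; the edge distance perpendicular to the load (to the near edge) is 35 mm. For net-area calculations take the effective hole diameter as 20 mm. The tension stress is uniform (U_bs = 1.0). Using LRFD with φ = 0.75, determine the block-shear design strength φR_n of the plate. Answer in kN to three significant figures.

Shear plane L_v = 25 + 2·65 = 155 mm; A_gv = 155 × 12 = 1860 mm².
A_nv = (155 − 2.5·20) × 12 = 1260 mm².
A_nt = (35 − 0.5·20) × 12 = 300 mm².
0.6 F_u A_nv = 355.3 kN; 0.6 F_y A_gv = 396.2 kN → shear rupture governs the shear term.
R_n = 355.3 + 1.0 × 470 × 300 / 1000 = 496.3 kN.
Design strength φR_n = 0.75 × 496.3 = 372 kN.

372 kN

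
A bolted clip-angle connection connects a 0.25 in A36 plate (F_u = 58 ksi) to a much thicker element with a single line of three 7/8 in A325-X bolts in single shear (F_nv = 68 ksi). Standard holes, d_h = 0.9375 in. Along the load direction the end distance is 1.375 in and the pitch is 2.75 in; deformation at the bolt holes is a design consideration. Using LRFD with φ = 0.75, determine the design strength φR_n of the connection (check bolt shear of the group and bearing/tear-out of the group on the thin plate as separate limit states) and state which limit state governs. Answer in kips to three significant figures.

57.5 kips (bearing governs)

Bolt shear: A_b = π·0.875²/4 = 0.6013 in²; R_n = 68 × 0.6013 × 3 × 1 = 122.7 kips → 0.75 × 122.7 = 92 kips.
Bearing (1.2 l_c t F_u ≤ 2.4 d t F_u): upper limit = 2.4·0.875·0.25·58 = 30.45 kips.
  Edge l_c = 1.375 − 0.9375/2 = 0.9062 → r_n = 15.77 kips; interior l_c = 2.75 − 0.9375 = 1.812 → r_n = 30.45 kips.
  R_n,bearing = 1·15.77 + 2·30.45 = 76.67 kips → 0.75 × 76.67 = 57.5 kips.
Bearing governs: 57.5 kips.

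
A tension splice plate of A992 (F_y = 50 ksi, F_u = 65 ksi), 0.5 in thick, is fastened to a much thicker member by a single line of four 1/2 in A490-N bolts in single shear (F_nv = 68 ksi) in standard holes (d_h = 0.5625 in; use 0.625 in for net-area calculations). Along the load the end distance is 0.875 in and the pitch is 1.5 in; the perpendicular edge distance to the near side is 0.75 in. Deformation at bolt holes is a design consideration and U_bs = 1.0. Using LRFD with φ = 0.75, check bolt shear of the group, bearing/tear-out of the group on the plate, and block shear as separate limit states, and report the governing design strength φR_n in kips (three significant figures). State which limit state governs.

40.1 kips (bolt shear governs)

Bolt shear: A_b = π·0.5²/4 = 0.1963 in²; R_n = 68 × 0.1963 × 4 × 1 = 53.41 kips → 0.75 × 53.41 = 40.1 kips.
Bearing: edge l_c = 0.5938, r_n = 23.16 kips; interior l_c = 0.9375, r_n = 36.56 kips; R_n = 23.16 + 3·36.56 = 132.8 kips → 99.6 kips.
Block shear: A_gv = 2.688, A_nv = 1.594, A_nt = 0.2188 in²; R_n = min(0.6F_uA_nv, 0.6F_yA_gv) + U_bs·F_u·A_nt = 76.38 kips → 57.3 kips.
Bolt shear governs: 40.1 kips.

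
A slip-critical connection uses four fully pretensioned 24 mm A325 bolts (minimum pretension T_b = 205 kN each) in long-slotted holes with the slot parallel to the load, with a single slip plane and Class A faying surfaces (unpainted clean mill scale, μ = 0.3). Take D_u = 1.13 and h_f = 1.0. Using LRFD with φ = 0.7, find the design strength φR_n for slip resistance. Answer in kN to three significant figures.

195 kN

R_n = μ · D_u · h_f · T_b · n_s · n_b = 0.3 × 1.13 × 1.0 × 205 × 1 × 4 = 278 kN.
Design strength φR_n = 0.7 × 278 = 195 kN.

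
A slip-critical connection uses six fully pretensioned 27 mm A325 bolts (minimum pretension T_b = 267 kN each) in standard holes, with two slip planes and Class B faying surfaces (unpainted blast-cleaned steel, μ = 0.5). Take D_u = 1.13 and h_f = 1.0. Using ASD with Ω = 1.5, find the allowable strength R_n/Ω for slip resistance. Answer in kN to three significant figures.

1210 kN

R_n = μ · D_u · h_f · T_b · n_s · n_b = 0.5 × 1.13 × 1.0 × 267 × 2 × 6 = 1810 kN.
Allowable strength R_n/Ω = 1810 / 1.5 = 1210 kN.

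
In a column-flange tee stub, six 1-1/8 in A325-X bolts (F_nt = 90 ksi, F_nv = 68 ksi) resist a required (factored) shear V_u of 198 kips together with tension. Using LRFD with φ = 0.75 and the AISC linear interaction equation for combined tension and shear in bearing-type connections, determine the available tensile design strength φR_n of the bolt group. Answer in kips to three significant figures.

261 kips

A_b = π·1.125²/4 = 0.994 in²; f_rv = 198 / (6 × 0.994) = 33.2 ksi.
F'_nt = 1.3 F_nt − (F_nt / φF_nv) f_rv = 1.3·90 − (90/(0.75·68))·33.2 = 58.41 ksi, capped at F_nt → F'_nt = 58.41 ksi.
R_n = F'_nt · A_b · n = 58.41 × 0.994 × 6 = 348.4 kips.
Design strength φR_n = 0.75 × 348.4 = 261 kips.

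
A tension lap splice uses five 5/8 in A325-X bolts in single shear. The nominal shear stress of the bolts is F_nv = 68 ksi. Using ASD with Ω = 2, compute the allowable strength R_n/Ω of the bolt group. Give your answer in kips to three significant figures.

52.2 kips

A_b = π × 0.625² / 4 = 0.3068 in².
R_n = F_nv · A_b · n · n_s = 68 × 0.3068 × 5 × 1 = 104.3 kips.
Allowable strength R_n/Ω = 104.3 / 2 = 52.2 kips.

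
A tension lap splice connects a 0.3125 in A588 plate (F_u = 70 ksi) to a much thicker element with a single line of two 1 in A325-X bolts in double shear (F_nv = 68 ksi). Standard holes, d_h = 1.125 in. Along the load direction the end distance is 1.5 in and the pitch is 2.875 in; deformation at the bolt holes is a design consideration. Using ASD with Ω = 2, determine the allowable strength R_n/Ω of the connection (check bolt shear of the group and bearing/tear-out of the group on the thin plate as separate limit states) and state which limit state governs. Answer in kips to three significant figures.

Bolt shear: A_b = π·1²/4 = 0.7854 in²; R_n = 68 × 0.7854 × 2 × 2 = 213.6 kips → 213.6 / 2 = 107 kips.
Bearing (1.2 l_c t F_u ≤ 2.4 d t F_u): upper limit = 2.4·1·0.3125·70 = 52.5 kips.
  Edge l_c = 1.5 − 1.125/2 = 0.9375 → r_n = 24.61 kips; interior l_c = 2.875 − 1.125 = 1.75 → r_n = 45.94 kips.
  R_n,bearing = 1·24.61 + 1·45.94 = 70.55 kips → 70.55 / 2 = 35.3 kips.
Bearing governs: 35.3 kips.

35.3 kips (bearing governs)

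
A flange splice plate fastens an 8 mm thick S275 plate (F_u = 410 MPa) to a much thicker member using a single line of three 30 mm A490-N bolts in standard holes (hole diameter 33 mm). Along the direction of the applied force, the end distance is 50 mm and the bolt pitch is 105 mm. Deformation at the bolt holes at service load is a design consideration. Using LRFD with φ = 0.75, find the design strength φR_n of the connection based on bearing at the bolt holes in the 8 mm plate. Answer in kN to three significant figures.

Per bolt r_n = 1.2 l_c t F_u ≤ 2.4 d t F_u; upper limit = 2.4 × 30 × 8 × 410 / 1000 = 236.2 kN.
Edge bolt: l_c = 50 − 33/2 = 33.5 mm → 1.2 × 33.5 × 8 × 410 / 1000 = 131.9 → r_n = 131.9 kN.
Interior bolts: l_c = 105 − 33 = 72 mm → 1.2 × 72 × 8 × 410 / 1000 = 283.4 → r_n = 236.2 kN.
R_n = 1 × 131.9 + 2 × 236.2 = 604.2 kN.
Design strength φR_n = 0.75 × 604.2 = 453 kN.

453 kN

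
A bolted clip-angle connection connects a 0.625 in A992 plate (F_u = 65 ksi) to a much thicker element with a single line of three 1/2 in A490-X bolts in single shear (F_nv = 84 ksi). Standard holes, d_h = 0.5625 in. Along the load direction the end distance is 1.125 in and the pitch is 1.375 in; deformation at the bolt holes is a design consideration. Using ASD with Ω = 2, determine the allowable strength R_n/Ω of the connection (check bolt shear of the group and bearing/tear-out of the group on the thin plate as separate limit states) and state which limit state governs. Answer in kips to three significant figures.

24.7 kips (bolt shear governs)

Bolt shear: A_b = π·0.5²/4 = 0.1963 in²; R_n = 84 × 0.1963 × 3 × 1 = 49.48 kips → 49.48 / 2 = 24.7 kips.
Bearing (1.2 l_c t F_u ≤ 2.4 d t F_u): upper limit = 2.4·0.5·0.625·65 = 48.75 kips.
  Edge l_c = 1.125 − 0.5625/2 = 0.8438 → r_n = 41.13 kips; interior l_c = 1.375 − 0.5625 = 0.8125 → r_n = 39.61 kips.
  R_n,bearing = 1·41.13 + 2·39.61 = 120.4 kips → 120.4 / 2 = 60.2 kips.
Bolt shear governs: 24.7 kips.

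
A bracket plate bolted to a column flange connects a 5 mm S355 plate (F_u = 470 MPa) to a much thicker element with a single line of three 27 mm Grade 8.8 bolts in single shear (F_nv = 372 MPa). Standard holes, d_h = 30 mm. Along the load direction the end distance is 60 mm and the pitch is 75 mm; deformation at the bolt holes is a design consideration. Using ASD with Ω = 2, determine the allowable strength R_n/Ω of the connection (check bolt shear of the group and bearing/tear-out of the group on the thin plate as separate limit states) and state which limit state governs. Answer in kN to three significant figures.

Bolt shear: A_b = π·27²/4 = 572.6 mm²; R_n = 372 × 572.6 × 3 × 1 / 1000 = 639 kN → 639 / 2 = 319 kN.
Bearing (1.2 l_c t F_u ≤ 2.4 d t F_u): upper limit = 2.4·27·5·470 / 1000 = 152.3 kN.
  Edge l_c = 60 − 30/2 = 45 → r_n = 126.9 kN; interior l_c = 75 − 30 = 45 → r_n = 126.9 kN.
  R_n,bearing = 1·126.9 + 2·126.9 = 380.7 kN → 380.7 / 2 = 190 kN.
Bearing governs: 190 kN.

190 kN (bearing governs)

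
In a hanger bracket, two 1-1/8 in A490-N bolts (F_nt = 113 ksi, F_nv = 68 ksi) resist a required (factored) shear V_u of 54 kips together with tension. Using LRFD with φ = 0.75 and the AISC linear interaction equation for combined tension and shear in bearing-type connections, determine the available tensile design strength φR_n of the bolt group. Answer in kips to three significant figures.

A_b = π·1.125²/4 = 0.994 in²; f_rv = 54 / (2 × 0.994) = 27.16 ksi.
F'_nt = 1.3 F_nt − (F_nt / φF_nv) f_rv = 1.3·113 − (113/(0.75·68))·27.16 = 86.72 ksi, capped at F_nt → F'_nt = 86.72 ksi.
R_n = F'_nt · A_b · n = 86.72 × 0.994 × 2 = 172.4 kips.
Design strength φR_n = 0.75 × 172.4 = 129 kips.

129 kips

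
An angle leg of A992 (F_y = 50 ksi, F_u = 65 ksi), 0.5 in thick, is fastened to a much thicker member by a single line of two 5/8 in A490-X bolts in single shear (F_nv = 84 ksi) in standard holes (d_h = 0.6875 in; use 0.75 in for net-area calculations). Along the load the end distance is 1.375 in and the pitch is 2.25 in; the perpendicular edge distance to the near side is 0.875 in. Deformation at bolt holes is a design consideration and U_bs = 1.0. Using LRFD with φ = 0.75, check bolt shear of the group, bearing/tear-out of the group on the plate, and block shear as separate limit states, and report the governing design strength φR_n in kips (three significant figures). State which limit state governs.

38.7 kips (bolt shear governs)

Bolt shear: A_b = π·0.625²/4 = 0.3068 in²; R_n = 84 × 0.3068 × 2 × 1 = 51.54 kips → 0.75 × 51.54 = 38.7 kips.
Bearing: edge l_c = 1.031, r_n = 40.22 kips; interior l_c = 1.562, r_n = 48.75 kips; R_n = 40.22 + 1·48.75 = 88.97 kips → 66.7 kips.
Block shear: A_gv = 1.812, A_nv = 1.25, A_nt = 0.25 in²; R_n = min(0.6F_uA_nv, 0.6F_yA_gv) + U_bs·F_u·A_nt = 65 kips → 48.8 kips.
Bolt shear governs: 38.7 kips.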